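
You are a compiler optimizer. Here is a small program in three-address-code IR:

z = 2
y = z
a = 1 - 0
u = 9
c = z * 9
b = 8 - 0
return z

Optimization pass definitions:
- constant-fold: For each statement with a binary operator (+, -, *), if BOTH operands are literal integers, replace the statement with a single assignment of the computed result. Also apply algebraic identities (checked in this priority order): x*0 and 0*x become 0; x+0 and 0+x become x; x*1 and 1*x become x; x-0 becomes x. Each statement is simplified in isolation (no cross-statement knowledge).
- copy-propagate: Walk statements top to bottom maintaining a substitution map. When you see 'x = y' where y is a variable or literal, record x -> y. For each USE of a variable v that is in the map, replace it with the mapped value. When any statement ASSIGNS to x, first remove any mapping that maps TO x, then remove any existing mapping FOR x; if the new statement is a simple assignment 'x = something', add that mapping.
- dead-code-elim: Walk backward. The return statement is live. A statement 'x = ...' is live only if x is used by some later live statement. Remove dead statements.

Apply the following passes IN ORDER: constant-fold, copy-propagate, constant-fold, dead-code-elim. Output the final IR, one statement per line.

Answer: return 2

Derivation:
Initial IR:
  z = 2
  y = z
  a = 1 - 0
  u = 9
  c = z * 9
  b = 8 - 0
  return z
After constant-fold (7 stmts):
  z = 2
  y = z
  a = 1
  u = 9
  c = z * 9
  b = 8
  return z
After copy-propagate (7 stmts):
  z = 2
  y = 2
  a = 1
  u = 9
  c = 2 * 9
  b = 8
  return 2
After constant-fold (7 stmts):
  z = 2
  y = 2
  a = 1
  u = 9
  c = 18
  b = 8
  return 2
After dead-code-elim (1 stmts):
  return 2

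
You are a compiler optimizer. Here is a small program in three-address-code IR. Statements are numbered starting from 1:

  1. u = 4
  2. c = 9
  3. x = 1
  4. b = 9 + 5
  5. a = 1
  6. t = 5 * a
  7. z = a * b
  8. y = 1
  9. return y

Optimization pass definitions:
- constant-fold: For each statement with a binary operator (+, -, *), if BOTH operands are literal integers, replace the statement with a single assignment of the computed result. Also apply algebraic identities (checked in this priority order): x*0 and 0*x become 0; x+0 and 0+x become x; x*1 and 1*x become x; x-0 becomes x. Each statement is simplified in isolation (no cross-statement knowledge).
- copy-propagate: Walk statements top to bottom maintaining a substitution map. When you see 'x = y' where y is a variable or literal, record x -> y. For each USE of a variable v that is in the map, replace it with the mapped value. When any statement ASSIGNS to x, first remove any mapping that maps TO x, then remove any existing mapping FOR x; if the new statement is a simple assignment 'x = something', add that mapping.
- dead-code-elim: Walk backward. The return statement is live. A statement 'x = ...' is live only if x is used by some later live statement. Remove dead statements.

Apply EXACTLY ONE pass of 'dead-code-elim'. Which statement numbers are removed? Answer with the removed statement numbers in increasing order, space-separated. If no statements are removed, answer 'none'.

Answer: 1 2 3 4 5 6 7

Derivation:
Backward liveness scan:
Stmt 1 'u = 4': DEAD (u not in live set [])
Stmt 2 'c = 9': DEAD (c not in live set [])
Stmt 3 'x = 1': DEAD (x not in live set [])
Stmt 4 'b = 9 + 5': DEAD (b not in live set [])
Stmt 5 'a = 1': DEAD (a not in live set [])
Stmt 6 't = 5 * a': DEAD (t not in live set [])
Stmt 7 'z = a * b': DEAD (z not in live set [])
Stmt 8 'y = 1': KEEP (y is live); live-in = []
Stmt 9 'return y': KEEP (return); live-in = ['y']
Removed statement numbers: [1, 2, 3, 4, 5, 6, 7]
Surviving IR:
  y = 1
  return y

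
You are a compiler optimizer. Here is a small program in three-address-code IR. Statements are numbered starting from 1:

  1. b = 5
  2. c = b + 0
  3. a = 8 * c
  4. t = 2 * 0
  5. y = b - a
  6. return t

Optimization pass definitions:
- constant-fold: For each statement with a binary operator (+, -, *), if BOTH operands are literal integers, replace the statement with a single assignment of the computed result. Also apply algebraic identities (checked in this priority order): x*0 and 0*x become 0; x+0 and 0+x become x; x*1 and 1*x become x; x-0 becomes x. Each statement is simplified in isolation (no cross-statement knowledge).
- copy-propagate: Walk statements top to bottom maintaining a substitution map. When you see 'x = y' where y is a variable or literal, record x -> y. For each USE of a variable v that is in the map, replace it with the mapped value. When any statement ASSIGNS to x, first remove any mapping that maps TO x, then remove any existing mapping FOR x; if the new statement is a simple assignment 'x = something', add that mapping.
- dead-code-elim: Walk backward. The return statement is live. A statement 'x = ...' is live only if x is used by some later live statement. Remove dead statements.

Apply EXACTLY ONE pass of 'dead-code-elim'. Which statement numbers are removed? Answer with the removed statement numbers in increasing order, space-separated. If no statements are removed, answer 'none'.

Answer: 1 2 3 5

Derivation:
Backward liveness scan:
Stmt 1 'b = 5': DEAD (b not in live set [])
Stmt 2 'c = b + 0': DEAD (c not in live set [])
Stmt 3 'a = 8 * c': DEAD (a not in live set [])
Stmt 4 't = 2 * 0': KEEP (t is live); live-in = []
Stmt 5 'y = b - a': DEAD (y not in live set ['t'])
Stmt 6 'return t': KEEP (return); live-in = ['t']
Removed statement numbers: [1, 2, 3, 5]
Surviving IR:
  t = 2 * 0
  return t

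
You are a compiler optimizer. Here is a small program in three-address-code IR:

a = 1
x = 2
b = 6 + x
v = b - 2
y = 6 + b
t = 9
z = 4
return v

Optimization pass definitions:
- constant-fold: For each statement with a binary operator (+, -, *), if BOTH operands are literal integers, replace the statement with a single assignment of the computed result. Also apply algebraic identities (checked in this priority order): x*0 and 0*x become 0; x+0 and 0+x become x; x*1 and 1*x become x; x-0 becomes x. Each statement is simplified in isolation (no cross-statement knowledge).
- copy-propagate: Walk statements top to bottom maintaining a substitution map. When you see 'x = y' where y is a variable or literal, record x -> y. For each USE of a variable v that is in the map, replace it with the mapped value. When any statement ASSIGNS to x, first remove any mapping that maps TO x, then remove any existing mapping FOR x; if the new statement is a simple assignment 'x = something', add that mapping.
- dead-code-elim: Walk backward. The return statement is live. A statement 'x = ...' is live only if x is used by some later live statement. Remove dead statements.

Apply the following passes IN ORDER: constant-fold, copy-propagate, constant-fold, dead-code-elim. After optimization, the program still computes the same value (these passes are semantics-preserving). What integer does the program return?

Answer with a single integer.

Answer: 6

Derivation:
Initial IR:
  a = 1
  x = 2
  b = 6 + x
  v = b - 2
  y = 6 + b
  t = 9
  z = 4
  return v
After constant-fold (8 stmts):
  a = 1
  x = 2
  b = 6 + x
  v = b - 2
  y = 6 + b
  t = 9
  z = 4
  return v
After copy-propagate (8 stmts):
  a = 1
  x = 2
  b = 6 + 2
  v = b - 2
  y = 6 + b
  t = 9
  z = 4
  return v
After constant-fold (8 stmts):
  a = 1
  x = 2
  b = 8
  v = b - 2
  y = 6 + b
  t = 9
  z = 4
  return v
After dead-code-elim (3 stmts):
  b = 8
  v = b - 2
  return v
Evaluate:
  a = 1  =>  a = 1
  x = 2  =>  x = 2
  b = 6 + x  =>  b = 8
  v = b - 2  =>  v = 6
  y = 6 + b  =>  y = 14
  t = 9  =>  t = 9
  z = 4  =>  z = 4
  return v = 6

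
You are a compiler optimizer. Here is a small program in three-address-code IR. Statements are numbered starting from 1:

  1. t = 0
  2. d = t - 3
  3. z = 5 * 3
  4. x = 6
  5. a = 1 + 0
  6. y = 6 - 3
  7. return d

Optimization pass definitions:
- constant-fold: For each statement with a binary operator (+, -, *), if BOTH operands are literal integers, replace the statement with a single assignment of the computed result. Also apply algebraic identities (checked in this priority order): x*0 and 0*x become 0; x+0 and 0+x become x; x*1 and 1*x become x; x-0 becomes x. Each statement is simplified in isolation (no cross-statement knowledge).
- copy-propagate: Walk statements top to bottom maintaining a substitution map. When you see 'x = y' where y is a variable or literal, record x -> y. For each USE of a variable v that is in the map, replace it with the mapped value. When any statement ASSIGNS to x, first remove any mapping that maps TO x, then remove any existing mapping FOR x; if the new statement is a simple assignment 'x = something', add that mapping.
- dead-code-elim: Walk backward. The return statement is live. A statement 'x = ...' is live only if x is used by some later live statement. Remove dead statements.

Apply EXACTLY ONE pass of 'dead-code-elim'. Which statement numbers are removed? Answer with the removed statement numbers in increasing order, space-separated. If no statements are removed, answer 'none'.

Answer: 3 4 5 6

Derivation:
Backward liveness scan:
Stmt 1 't = 0': KEEP (t is live); live-in = []
Stmt 2 'd = t - 3': KEEP (d is live); live-in = ['t']
Stmt 3 'z = 5 * 3': DEAD (z not in live set ['d'])
Stmt 4 'x = 6': DEAD (x not in live set ['d'])
Stmt 5 'a = 1 + 0': DEAD (a not in live set ['d'])
Stmt 6 'y = 6 - 3': DEAD (y not in live set ['d'])
Stmt 7 'return d': KEEP (return); live-in = ['d']
Removed statement numbers: [3, 4, 5, 6]
Surviving IR:
  t = 0
  d = t - 3
  return d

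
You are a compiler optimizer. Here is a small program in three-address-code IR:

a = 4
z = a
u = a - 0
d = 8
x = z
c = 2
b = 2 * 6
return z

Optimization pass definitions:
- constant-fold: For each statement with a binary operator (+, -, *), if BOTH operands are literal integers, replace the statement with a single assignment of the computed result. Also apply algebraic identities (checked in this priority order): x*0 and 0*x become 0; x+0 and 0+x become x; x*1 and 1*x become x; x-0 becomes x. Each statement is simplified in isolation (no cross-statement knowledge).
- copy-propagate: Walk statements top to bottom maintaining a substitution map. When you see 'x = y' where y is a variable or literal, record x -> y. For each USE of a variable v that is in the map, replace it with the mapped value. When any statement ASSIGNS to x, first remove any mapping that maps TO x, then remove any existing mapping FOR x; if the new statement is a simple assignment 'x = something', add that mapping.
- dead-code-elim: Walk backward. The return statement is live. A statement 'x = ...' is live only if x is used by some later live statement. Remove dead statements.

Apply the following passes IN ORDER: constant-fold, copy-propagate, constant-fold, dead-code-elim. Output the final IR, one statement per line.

Answer: return 4

Derivation:
Initial IR:
  a = 4
  z = a
  u = a - 0
  d = 8
  x = z
  c = 2
  b = 2 * 6
  return z
After constant-fold (8 stmts):
  a = 4
  z = a
  u = a
  d = 8
  x = z
  c = 2
  b = 12
  return z
After copy-propagate (8 stmts):
  a = 4
  z = 4
  u = 4
  d = 8
  x = 4
  c = 2
  b = 12
  return 4
After constant-fold (8 stmts):
  a = 4
  z = 4
  u = 4
  d = 8
  x = 4
  c = 2
  b = 12
  return 4
After dead-code-elim (1 stmts):
  return 4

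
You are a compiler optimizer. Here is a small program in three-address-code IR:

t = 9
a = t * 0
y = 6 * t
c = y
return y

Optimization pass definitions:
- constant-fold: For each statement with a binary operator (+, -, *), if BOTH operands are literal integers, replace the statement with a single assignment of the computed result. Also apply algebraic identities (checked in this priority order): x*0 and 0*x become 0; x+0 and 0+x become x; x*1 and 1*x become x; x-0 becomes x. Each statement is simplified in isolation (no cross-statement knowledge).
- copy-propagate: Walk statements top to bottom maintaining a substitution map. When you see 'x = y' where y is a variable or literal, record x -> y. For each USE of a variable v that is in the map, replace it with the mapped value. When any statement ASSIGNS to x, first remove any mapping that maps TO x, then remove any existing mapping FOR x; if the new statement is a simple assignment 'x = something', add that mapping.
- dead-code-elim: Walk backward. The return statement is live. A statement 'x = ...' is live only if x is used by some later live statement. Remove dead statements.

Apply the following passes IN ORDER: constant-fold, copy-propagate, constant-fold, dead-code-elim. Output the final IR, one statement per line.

Answer: y = 54
return y

Derivation:
Initial IR:
  t = 9
  a = t * 0
  y = 6 * t
  c = y
  return y
After constant-fold (5 stmts):
  t = 9
  a = 0
  y = 6 * t
  c = y
  return y
After copy-propagate (5 stmts):
  t = 9
  a = 0
  y = 6 * 9
  c = y
  return y
After constant-fold (5 stmts):
  t = 9
  a = 0
  y = 54
  c = y
  return y
After dead-code-elim (2 stmts):
  y = 54
  return y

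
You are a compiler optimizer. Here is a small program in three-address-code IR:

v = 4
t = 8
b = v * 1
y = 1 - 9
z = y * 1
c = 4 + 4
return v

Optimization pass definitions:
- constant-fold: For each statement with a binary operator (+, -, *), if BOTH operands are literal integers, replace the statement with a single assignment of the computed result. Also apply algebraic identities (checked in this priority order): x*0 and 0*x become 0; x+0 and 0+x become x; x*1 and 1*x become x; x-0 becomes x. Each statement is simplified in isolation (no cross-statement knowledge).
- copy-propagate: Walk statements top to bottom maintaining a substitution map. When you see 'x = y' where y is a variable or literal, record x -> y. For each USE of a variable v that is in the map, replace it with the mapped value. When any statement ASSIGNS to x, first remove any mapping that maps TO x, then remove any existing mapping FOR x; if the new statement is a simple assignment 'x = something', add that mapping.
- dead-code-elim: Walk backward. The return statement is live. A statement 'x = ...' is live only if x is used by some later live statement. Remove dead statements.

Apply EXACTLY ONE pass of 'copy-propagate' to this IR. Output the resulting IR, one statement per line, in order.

Applying copy-propagate statement-by-statement:
  [1] v = 4  (unchanged)
  [2] t = 8  (unchanged)
  [3] b = v * 1  -> b = 4 * 1
  [4] y = 1 - 9  (unchanged)
  [5] z = y * 1  (unchanged)
  [6] c = 4 + 4  (unchanged)
  [7] return v  -> return 4
Result (7 stmts):
  v = 4
  t = 8
  b = 4 * 1
  y = 1 - 9
  z = y * 1
  c = 4 + 4
  return 4

Answer: v = 4
t = 8
b = 4 * 1
y = 1 - 9
z = y * 1
c = 4 + 4
return 4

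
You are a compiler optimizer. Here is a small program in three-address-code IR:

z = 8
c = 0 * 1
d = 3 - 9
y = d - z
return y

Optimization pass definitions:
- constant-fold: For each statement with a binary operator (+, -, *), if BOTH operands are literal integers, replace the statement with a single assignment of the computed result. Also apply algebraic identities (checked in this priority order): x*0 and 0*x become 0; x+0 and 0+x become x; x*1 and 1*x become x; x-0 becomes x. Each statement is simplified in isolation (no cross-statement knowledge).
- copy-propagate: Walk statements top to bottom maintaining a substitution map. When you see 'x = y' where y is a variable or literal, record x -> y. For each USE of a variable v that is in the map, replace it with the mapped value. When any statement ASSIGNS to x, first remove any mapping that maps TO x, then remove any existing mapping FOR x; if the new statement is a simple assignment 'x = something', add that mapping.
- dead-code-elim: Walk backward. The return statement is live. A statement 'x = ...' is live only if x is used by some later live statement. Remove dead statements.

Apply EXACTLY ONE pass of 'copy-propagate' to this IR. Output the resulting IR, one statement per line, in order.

Applying copy-propagate statement-by-statement:
  [1] z = 8  (unchanged)
  [2] c = 0 * 1  (unchanged)
  [3] d = 3 - 9  (unchanged)
  [4] y = d - z  -> y = d - 8
  [5] return y  (unchanged)
Result (5 stmts):
  z = 8
  c = 0 * 1
  d = 3 - 9
  y = d - 8
  return y

Answer: z = 8
c = 0 * 1
d = 3 - 9
y = d - 8
return y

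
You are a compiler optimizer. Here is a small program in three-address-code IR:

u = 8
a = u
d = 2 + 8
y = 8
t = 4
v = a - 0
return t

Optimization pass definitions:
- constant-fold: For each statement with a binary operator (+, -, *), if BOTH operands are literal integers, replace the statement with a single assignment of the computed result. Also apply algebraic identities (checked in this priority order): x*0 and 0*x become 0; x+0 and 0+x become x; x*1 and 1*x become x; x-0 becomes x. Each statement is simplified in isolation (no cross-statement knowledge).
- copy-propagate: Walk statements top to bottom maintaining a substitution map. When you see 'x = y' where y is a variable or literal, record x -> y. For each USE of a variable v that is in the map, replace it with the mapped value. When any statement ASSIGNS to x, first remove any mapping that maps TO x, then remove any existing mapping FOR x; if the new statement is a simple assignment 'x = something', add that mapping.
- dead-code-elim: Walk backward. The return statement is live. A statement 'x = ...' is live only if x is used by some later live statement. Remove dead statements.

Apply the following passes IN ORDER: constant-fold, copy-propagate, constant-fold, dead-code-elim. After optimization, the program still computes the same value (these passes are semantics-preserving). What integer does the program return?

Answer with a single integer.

Initial IR:
  u = 8
  a = u
  d = 2 + 8
  y = 8
  t = 4
  v = a - 0
  return t
After constant-fold (7 stmts):
  u = 8
  a = u
  d = 10
  y = 8
  t = 4
  v = a
  return t
After copy-propagate (7 stmts):
  u = 8
  a = 8
  d = 10
  y = 8
  t = 4
  v = 8
  return 4
After constant-fold (7 stmts):
  u = 8
  a = 8
  d = 10
  y = 8
  t = 4
  v = 8
  return 4
After dead-code-elim (1 stmts):
  return 4
Evaluate:
  u = 8  =>  u = 8
  a = u  =>  a = 8
  d = 2 + 8  =>  d = 10
  y = 8  =>  y = 8
  t = 4  =>  t = 4
  v = a - 0  =>  v = 8
  return t = 4

Answer: 4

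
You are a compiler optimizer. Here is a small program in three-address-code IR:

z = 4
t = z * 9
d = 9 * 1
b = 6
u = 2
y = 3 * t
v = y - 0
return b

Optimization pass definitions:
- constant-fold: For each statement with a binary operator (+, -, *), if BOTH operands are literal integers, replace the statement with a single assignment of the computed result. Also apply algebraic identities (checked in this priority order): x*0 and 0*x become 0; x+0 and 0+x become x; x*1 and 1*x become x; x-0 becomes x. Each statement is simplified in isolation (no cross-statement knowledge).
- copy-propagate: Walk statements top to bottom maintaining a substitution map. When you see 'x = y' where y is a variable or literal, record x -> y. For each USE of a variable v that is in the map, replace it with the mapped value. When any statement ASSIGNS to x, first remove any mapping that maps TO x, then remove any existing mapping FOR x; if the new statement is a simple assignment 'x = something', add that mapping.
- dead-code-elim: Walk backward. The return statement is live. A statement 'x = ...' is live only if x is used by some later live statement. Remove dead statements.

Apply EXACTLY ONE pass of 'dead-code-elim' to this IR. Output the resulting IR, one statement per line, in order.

Answer: b = 6
return b

Derivation:
Applying dead-code-elim statement-by-statement:
  [8] return b  -> KEEP (return); live=['b']
  [7] v = y - 0  -> DEAD (v not live)
  [6] y = 3 * t  -> DEAD (y not live)
  [5] u = 2  -> DEAD (u not live)
  [4] b = 6  -> KEEP; live=[]
  [3] d = 9 * 1  -> DEAD (d not live)
  [2] t = z * 9  -> DEAD (t not live)
  [1] z = 4  -> DEAD (z not live)
Result (2 stmts):
  b = 6
  return b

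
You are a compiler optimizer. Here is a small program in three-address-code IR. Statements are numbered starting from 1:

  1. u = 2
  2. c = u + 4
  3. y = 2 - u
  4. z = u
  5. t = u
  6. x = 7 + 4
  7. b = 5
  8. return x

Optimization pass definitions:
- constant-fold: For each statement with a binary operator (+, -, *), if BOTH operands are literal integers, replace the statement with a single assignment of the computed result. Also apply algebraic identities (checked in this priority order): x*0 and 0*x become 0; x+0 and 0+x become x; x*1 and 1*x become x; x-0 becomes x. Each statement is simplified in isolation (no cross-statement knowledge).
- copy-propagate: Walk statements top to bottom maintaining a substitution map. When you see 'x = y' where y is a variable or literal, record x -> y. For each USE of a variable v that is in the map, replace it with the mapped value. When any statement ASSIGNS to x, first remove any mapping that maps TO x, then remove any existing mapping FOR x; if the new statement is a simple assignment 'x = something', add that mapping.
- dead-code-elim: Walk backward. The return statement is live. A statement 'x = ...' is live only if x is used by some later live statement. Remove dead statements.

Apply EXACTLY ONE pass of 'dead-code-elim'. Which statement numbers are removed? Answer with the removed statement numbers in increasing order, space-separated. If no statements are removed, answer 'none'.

Backward liveness scan:
Stmt 1 'u = 2': DEAD (u not in live set [])
Stmt 2 'c = u + 4': DEAD (c not in live set [])
Stmt 3 'y = 2 - u': DEAD (y not in live set [])
Stmt 4 'z = u': DEAD (z not in live set [])
Stmt 5 't = u': DEAD (t not in live set [])
Stmt 6 'x = 7 + 4': KEEP (x is live); live-in = []
Stmt 7 'b = 5': DEAD (b not in live set ['x'])
Stmt 8 'return x': KEEP (return); live-in = ['x']
Removed statement numbers: [1, 2, 3, 4, 5, 7]
Surviving IR:
  x = 7 + 4
  return x

Answer: 1 2 3 4 5 7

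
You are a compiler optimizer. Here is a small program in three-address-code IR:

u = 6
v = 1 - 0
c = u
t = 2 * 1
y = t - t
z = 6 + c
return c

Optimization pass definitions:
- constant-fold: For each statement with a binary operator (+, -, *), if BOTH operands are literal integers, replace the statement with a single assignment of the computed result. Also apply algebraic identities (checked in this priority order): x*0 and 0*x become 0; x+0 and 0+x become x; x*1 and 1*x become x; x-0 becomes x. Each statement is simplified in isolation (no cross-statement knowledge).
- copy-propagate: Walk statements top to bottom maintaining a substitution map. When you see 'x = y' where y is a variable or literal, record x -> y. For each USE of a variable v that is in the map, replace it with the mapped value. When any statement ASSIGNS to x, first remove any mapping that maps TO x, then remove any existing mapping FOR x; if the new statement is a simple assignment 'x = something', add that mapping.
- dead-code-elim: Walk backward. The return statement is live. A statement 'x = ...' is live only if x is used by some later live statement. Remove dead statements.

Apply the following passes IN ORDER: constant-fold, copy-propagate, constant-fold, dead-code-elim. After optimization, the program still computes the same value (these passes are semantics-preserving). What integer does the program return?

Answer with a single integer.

Answer: 6

Derivation:
Initial IR:
  u = 6
  v = 1 - 0
  c = u
  t = 2 * 1
  y = t - t
  z = 6 + c
  return c
After constant-fold (7 stmts):
  u = 6
  v = 1
  c = u
  t = 2
  y = t - t
  z = 6 + c
  return c
After copy-propagate (7 stmts):
  u = 6
  v = 1
  c = 6
  t = 2
  y = 2 - 2
  z = 6 + 6
  return 6
After constant-fold (7 stmts):
  u = 6
  v = 1
  c = 6
  t = 2
  y = 0
  z = 12
  return 6
After dead-code-elim (1 stmts):
  return 6
Evaluate:
  u = 6  =>  u = 6
  v = 1 - 0  =>  v = 1
  c = u  =>  c = 6
  t = 2 * 1  =>  t = 2
  y = t - t  =>  y = 0
  z = 6 + c  =>  z = 12
  return c = 6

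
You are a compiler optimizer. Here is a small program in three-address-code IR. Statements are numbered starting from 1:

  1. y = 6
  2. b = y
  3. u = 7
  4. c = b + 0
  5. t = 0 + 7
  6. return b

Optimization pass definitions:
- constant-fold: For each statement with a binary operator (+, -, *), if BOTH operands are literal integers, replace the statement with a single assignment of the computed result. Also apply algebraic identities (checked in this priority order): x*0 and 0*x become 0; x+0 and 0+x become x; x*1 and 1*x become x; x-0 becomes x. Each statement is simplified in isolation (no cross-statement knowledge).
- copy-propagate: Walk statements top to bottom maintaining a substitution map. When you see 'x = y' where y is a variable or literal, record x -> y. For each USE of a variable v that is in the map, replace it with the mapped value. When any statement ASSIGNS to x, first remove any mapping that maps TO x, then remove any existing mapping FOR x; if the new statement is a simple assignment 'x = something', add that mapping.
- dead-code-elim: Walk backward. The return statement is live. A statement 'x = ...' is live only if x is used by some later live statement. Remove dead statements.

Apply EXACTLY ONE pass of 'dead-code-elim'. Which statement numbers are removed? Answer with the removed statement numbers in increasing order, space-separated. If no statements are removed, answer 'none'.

Backward liveness scan:
Stmt 1 'y = 6': KEEP (y is live); live-in = []
Stmt 2 'b = y': KEEP (b is live); live-in = ['y']
Stmt 3 'u = 7': DEAD (u not in live set ['b'])
Stmt 4 'c = b + 0': DEAD (c not in live set ['b'])
Stmt 5 't = 0 + 7': DEAD (t not in live set ['b'])
Stmt 6 'return b': KEEP (return); live-in = ['b']
Removed statement numbers: [3, 4, 5]
Surviving IR:
  y = 6
  b = y
  return b

Answer: 3 4 5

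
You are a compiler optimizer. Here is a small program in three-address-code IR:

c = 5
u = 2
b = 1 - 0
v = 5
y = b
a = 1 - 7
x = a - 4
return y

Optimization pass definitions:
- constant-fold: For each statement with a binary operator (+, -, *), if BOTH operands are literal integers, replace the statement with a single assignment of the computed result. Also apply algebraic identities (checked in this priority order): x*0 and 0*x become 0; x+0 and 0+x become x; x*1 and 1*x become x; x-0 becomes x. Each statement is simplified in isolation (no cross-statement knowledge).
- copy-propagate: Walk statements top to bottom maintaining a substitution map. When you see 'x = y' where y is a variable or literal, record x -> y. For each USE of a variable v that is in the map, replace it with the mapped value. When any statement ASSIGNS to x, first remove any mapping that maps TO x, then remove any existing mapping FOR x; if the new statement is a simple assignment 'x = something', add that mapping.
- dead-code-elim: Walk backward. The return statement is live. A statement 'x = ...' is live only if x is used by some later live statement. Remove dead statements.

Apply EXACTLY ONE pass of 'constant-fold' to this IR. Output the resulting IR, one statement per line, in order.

Answer: c = 5
u = 2
b = 1
v = 5
y = b
a = -6
x = a - 4
return y

Derivation:
Applying constant-fold statement-by-statement:
  [1] c = 5  (unchanged)
  [2] u = 2  (unchanged)
  [3] b = 1 - 0  -> b = 1
  [4] v = 5  (unchanged)
  [5] y = b  (unchanged)
  [6] a = 1 - 7  -> a = -6
  [7] x = a - 4  (unchanged)
  [8] return y  (unchanged)
Result (8 stmts):
  c = 5
  u = 2
  b = 1
  v = 5
  y = b
  a = -6
  x = a - 4
  return y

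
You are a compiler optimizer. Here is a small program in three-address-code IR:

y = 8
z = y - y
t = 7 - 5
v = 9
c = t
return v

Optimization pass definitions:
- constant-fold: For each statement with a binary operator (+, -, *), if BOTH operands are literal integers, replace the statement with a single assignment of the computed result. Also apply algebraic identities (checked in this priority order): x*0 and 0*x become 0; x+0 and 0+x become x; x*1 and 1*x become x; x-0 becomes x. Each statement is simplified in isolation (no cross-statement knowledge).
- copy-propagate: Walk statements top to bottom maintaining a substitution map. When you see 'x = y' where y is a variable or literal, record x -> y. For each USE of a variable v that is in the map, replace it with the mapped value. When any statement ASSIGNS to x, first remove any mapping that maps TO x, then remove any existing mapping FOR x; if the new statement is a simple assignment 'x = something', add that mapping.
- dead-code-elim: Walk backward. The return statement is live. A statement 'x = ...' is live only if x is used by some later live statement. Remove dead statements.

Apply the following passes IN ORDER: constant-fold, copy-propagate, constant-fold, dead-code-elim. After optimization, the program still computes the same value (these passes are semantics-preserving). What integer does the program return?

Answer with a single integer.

Answer: 9

Derivation:
Initial IR:
  y = 8
  z = y - y
  t = 7 - 5
  v = 9
  c = t
  return v
After constant-fold (6 stmts):
  y = 8
  z = y - y
  t = 2
  v = 9
  c = t
  return v
After copy-propagate (6 stmts):
  y = 8
  z = 8 - 8
  t = 2
  v = 9
  c = 2
  return 9
After constant-fold (6 stmts):
  y = 8
  z = 0
  t = 2
  v = 9
  c = 2
  return 9
After dead-code-elim (1 stmts):
  return 9
Evaluate:
  y = 8  =>  y = 8
  z = y - y  =>  z = 0
  t = 7 - 5  =>  t = 2
  v = 9  =>  v = 9
  c = t  =>  c = 2
  return v = 9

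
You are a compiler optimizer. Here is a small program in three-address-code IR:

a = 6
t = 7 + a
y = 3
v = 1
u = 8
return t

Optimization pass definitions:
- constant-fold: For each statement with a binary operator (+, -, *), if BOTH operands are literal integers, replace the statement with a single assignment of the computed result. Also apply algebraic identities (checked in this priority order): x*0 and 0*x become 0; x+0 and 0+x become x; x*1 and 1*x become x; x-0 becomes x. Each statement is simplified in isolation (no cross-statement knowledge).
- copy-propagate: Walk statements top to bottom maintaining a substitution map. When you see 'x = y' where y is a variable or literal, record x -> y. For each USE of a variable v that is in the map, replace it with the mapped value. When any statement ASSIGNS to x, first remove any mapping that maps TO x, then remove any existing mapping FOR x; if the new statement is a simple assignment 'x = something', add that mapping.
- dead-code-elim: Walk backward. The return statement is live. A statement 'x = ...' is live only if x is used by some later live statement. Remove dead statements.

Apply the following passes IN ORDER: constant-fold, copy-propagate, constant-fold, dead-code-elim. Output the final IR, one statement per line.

Answer: t = 13
return t

Derivation:
Initial IR:
  a = 6
  t = 7 + a
  y = 3
  v = 1
  u = 8
  return t
After constant-fold (6 stmts):
  a = 6
  t = 7 + a
  y = 3
  v = 1
  u = 8
  return t
After copy-propagate (6 stmts):
  a = 6
  t = 7 + 6
  y = 3
  v = 1
  u = 8
  return t
After constant-fold (6 stmts):
  a = 6
  t = 13
  y = 3
  v = 1
  u = 8
  return t
After dead-code-elim (2 stmts):
  t = 13
  return t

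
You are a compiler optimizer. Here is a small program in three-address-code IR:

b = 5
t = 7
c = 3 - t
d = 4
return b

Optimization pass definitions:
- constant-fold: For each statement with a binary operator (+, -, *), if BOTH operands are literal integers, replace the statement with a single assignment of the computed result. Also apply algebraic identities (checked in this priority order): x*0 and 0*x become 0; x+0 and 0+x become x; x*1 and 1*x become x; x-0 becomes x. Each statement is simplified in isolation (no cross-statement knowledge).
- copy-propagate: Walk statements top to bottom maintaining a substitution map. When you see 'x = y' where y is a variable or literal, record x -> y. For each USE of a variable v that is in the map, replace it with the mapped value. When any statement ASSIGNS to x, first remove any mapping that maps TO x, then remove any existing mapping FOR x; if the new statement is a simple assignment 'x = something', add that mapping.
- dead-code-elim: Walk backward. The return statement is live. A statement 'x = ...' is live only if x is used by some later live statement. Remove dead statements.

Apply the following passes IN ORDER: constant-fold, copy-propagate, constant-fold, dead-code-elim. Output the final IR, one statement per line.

Answer: return 5

Derivation:
Initial IR:
  b = 5
  t = 7
  c = 3 - t
  d = 4
  return b
After constant-fold (5 stmts):
  b = 5
  t = 7
  c = 3 - t
  d = 4
  return b
After copy-propagate (5 stmts):
  b = 5
  t = 7
  c = 3 - 7
  d = 4
  return 5
After constant-fold (5 stmts):
  b = 5
  t = 7
  c = -4
  d = 4
  return 5
After dead-code-elim (1 stmts):
  return 5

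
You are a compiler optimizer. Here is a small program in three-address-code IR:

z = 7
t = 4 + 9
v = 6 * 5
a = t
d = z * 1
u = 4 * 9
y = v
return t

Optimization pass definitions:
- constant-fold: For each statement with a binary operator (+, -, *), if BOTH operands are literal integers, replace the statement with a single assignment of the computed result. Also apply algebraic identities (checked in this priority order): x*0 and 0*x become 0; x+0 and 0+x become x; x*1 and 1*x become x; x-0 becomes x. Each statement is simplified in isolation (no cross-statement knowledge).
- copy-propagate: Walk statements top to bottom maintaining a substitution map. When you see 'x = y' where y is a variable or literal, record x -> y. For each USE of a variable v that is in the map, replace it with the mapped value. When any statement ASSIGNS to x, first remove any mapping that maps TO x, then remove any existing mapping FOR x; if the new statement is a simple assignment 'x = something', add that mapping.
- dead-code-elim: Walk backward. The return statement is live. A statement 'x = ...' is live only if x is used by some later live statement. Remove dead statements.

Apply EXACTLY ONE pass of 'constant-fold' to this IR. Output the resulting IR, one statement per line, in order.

Applying constant-fold statement-by-statement:
  [1] z = 7  (unchanged)
  [2] t = 4 + 9  -> t = 13
  [3] v = 6 * 5  -> v = 30
  [4] a = t  (unchanged)
  [5] d = z * 1  -> d = z
  [6] u = 4 * 9  -> u = 36
  [7] y = v  (unchanged)
  [8] return t  (unchanged)
Result (8 stmts):
  z = 7
  t = 13
  v = 30
  a = t
  d = z
  u = 36
  y = v
  return t

Answer: z = 7
t = 13
v = 30
a = t
d = z
u = 36
y = v
return t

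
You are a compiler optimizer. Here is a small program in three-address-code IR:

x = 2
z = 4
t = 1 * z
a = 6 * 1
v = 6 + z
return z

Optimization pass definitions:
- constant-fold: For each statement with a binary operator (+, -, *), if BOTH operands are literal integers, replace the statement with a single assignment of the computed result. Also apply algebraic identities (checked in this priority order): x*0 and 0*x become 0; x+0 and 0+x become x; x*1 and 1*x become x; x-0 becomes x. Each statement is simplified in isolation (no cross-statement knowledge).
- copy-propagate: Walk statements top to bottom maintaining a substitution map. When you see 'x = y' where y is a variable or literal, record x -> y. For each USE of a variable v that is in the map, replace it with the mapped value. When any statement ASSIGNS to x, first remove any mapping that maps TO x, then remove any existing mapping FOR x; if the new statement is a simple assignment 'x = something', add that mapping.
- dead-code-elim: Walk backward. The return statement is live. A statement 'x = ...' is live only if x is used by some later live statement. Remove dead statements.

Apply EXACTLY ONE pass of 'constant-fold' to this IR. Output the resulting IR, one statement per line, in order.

Answer: x = 2
z = 4
t = z
a = 6
v = 6 + z
return z

Derivation:
Applying constant-fold statement-by-statement:
  [1] x = 2  (unchanged)
  [2] z = 4  (unchanged)
  [3] t = 1 * z  -> t = z
  [4] a = 6 * 1  -> a = 6
  [5] v = 6 + z  (unchanged)
  [6] return z  (unchanged)
Result (6 stmts):
  x = 2
  z = 4
  t = z
  a = 6
  v = 6 + z
  return z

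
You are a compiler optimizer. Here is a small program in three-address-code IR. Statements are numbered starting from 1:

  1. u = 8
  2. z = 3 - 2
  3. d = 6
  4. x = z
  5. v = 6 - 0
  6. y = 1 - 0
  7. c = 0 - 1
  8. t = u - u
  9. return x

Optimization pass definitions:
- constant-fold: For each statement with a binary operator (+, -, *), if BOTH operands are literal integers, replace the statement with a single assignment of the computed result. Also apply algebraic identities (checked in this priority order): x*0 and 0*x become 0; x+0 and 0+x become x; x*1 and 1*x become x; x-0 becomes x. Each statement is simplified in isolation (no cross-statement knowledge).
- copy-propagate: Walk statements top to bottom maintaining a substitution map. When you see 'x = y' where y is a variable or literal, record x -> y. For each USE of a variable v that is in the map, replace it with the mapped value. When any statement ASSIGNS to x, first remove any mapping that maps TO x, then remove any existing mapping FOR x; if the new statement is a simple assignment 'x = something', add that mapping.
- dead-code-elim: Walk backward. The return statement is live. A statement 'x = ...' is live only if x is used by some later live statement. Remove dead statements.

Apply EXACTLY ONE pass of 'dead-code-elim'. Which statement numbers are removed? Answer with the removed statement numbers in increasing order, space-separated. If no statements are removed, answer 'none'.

Backward liveness scan:
Stmt 1 'u = 8': DEAD (u not in live set [])
Stmt 2 'z = 3 - 2': KEEP (z is live); live-in = []
Stmt 3 'd = 6': DEAD (d not in live set ['z'])
Stmt 4 'x = z': KEEP (x is live); live-in = ['z']
Stmt 5 'v = 6 - 0': DEAD (v not in live set ['x'])
Stmt 6 'y = 1 - 0': DEAD (y not in live set ['x'])
Stmt 7 'c = 0 - 1': DEAD (c not in live set ['x'])
Stmt 8 't = u - u': DEAD (t not in live set ['x'])
Stmt 9 'return x': KEEP (return); live-in = ['x']
Removed statement numbers: [1, 3, 5, 6, 7, 8]
Surviving IR:
  z = 3 - 2
  x = z
  return x

Answer: 1 3 5 6 7 8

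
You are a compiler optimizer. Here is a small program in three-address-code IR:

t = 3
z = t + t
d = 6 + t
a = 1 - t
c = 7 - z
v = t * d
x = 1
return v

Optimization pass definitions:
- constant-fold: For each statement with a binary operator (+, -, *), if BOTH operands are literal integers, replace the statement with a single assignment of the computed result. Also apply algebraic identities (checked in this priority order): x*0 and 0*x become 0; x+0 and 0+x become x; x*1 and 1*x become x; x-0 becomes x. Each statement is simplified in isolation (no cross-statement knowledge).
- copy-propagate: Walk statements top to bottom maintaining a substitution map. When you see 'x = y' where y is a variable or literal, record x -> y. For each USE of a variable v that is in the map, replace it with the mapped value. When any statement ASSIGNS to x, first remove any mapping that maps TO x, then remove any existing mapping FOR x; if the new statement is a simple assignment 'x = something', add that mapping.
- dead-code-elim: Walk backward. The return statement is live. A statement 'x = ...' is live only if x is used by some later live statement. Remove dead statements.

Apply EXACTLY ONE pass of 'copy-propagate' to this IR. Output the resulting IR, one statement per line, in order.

Answer: t = 3
z = 3 + 3
d = 6 + 3
a = 1 - 3
c = 7 - z
v = 3 * d
x = 1
return v

Derivation:
Applying copy-propagate statement-by-statement:
  [1] t = 3  (unchanged)
  [2] z = t + t  -> z = 3 + 3
  [3] d = 6 + t  -> d = 6 + 3
  [4] a = 1 - t  -> a = 1 - 3
  [5] c = 7 - z  (unchanged)
  [6] v = t * d  -> v = 3 * d
  [7] x = 1  (unchanged)
  [8] return v  (unchanged)
Result (8 stmts):
  t = 3
  z = 3 + 3
  d = 6 + 3
  a = 1 - 3
  c = 7 - z
  v = 3 * d
  x = 1
  return v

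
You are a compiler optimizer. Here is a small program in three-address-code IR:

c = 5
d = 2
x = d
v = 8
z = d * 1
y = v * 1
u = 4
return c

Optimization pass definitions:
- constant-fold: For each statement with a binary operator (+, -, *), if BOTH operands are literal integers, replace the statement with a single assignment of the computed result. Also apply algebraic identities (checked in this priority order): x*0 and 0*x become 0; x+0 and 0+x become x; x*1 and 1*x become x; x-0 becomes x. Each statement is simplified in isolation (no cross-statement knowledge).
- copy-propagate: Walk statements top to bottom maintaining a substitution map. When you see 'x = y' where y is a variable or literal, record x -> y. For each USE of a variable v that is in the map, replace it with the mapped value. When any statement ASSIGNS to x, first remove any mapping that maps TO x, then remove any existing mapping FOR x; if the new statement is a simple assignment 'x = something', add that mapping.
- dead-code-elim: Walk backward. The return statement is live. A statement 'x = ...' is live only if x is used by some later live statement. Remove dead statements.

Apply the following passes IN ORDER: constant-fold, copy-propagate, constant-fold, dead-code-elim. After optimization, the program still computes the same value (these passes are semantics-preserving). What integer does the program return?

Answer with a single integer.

Initial IR:
  c = 5
  d = 2
  x = d
  v = 8
  z = d * 1
  y = v * 1
  u = 4
  return c
After constant-fold (8 stmts):
  c = 5
  d = 2
  x = d
  v = 8
  z = d
  y = v
  u = 4
  return c
After copy-propagate (8 stmts):
  c = 5
  d = 2
  x = 2
  v = 8
  z = 2
  y = 8
  u = 4
  return 5
After constant-fold (8 stmts):
  c = 5
  d = 2
  x = 2
  v = 8
  z = 2
  y = 8
  u = 4
  return 5
After dead-code-elim (1 stmts):
  return 5
Evaluate:
  c = 5  =>  c = 5
  d = 2  =>  d = 2
  x = d  =>  x = 2
  v = 8  =>  v = 8
  z = d * 1  =>  z = 2
  y = v * 1  =>  y = 8
  u = 4  =>  u = 4
  return c = 5

Answer: 5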